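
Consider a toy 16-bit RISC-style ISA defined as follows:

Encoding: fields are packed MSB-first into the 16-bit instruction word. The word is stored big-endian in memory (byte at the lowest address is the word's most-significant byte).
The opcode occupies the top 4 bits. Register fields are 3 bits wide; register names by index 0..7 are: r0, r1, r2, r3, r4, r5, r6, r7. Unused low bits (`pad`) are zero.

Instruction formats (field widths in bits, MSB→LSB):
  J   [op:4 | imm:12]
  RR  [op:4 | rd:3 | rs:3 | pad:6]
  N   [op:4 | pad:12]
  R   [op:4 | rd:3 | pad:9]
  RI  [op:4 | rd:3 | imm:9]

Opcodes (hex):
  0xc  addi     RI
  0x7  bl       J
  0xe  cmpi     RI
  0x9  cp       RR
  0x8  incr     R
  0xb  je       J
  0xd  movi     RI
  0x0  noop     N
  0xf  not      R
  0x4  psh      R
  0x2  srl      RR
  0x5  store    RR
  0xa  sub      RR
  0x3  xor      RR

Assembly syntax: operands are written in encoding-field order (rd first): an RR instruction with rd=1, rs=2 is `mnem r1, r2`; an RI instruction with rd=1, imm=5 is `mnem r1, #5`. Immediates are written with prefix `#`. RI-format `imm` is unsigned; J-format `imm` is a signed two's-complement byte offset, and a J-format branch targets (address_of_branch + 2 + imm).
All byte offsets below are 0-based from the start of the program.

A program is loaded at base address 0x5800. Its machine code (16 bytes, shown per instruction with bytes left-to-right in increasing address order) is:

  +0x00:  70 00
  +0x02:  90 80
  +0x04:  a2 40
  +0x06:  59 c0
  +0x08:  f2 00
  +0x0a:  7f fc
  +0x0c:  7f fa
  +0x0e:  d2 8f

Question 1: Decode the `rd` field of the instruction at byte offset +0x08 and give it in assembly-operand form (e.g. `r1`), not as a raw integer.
[08] f2 00 → 0xf200
  top 4b → 0xf → not [R]
  rd@[11:9]=0x1 ⇒ r1

r1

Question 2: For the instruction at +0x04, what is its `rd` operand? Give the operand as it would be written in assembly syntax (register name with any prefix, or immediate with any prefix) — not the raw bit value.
r1

+0x04: a2 40 ⇒ word 0xa240 (big)
  op=0xa240>>12=0xa ⇒ sub (RR)
  rd: (w>>9)&0x7=0x1 → r1
  rs: (w>>6)&0x7=0x1 → r1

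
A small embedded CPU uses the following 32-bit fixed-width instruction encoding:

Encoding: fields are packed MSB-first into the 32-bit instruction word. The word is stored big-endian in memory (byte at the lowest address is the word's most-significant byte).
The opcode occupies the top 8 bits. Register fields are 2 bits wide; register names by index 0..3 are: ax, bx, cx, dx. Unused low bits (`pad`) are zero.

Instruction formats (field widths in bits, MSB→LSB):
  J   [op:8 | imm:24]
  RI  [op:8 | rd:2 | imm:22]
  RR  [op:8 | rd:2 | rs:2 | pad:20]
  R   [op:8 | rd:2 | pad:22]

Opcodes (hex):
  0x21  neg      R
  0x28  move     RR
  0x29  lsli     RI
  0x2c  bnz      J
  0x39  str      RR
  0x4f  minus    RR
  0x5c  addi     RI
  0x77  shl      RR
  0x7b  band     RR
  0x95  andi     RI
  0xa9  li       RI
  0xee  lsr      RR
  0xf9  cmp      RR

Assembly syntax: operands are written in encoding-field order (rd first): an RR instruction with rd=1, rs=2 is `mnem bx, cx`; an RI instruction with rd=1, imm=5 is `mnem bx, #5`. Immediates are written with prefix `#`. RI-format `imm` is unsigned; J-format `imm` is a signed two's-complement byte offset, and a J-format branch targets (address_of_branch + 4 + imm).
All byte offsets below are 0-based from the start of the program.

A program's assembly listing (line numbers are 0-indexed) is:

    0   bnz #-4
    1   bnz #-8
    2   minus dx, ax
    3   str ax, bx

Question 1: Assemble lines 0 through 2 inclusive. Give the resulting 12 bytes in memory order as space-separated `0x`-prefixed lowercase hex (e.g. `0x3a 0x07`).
0x2c 0xff 0xff 0xfc 0x2c 0xff 0xff 0xf8 0x4f 0xc0 0x00 0x00

0. bnz fields op=0x2c:8|imm=-4:24 → word 2cfffffch → 2c ff ff fc
1. bnz fields op=0x2c:8|imm=-8:24 → word 2cfffff8h → 2c ff ff f8
2. minus fields op=0x4f:8|rd=3:2|rs=0:2|pad=0:20 → word 4fc00000h → 4f c0 00 00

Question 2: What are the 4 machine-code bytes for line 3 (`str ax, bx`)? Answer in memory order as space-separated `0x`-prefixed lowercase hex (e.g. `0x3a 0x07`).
3. str fields op=0x39:8|rd=0:2|rs=1:2|pad=0:20 → word 39100000h → 39 10 00 00

0x39 0x10 0x00 0x00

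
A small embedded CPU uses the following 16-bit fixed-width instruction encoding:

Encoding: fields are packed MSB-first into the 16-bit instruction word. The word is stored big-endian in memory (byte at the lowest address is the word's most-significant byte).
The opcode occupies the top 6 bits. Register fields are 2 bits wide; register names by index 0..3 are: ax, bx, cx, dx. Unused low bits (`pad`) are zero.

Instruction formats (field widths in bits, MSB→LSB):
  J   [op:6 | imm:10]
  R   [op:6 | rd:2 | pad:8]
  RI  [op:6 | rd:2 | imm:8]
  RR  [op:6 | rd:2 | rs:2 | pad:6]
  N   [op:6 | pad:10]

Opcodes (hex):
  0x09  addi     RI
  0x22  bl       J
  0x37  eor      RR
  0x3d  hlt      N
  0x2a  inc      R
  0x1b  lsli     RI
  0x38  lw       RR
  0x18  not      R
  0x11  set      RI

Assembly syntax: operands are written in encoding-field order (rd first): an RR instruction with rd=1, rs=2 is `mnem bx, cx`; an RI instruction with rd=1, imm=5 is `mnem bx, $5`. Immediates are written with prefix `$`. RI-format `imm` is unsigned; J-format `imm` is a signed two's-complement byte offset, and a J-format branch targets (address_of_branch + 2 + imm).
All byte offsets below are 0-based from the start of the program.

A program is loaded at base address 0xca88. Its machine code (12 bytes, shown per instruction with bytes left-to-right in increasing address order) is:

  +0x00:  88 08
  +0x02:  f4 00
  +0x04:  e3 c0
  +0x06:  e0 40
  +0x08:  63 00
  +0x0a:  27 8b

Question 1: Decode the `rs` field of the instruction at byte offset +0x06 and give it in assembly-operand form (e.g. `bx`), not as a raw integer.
bx

@+06  big-endian(e0 40) = 0xe040
  top 6b → 0x38 → lw [RR]
  rd: (w>>8)&0x3=0x0 → ax
  rs: (w>>6)&0x3=0x1 → bx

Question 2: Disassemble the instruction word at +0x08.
@+08  big-endian(63 00) = 0x6300
  top 6b → 0x18 → not [R]
  rd@[9:8]=0x3 ⇒ dx

not dx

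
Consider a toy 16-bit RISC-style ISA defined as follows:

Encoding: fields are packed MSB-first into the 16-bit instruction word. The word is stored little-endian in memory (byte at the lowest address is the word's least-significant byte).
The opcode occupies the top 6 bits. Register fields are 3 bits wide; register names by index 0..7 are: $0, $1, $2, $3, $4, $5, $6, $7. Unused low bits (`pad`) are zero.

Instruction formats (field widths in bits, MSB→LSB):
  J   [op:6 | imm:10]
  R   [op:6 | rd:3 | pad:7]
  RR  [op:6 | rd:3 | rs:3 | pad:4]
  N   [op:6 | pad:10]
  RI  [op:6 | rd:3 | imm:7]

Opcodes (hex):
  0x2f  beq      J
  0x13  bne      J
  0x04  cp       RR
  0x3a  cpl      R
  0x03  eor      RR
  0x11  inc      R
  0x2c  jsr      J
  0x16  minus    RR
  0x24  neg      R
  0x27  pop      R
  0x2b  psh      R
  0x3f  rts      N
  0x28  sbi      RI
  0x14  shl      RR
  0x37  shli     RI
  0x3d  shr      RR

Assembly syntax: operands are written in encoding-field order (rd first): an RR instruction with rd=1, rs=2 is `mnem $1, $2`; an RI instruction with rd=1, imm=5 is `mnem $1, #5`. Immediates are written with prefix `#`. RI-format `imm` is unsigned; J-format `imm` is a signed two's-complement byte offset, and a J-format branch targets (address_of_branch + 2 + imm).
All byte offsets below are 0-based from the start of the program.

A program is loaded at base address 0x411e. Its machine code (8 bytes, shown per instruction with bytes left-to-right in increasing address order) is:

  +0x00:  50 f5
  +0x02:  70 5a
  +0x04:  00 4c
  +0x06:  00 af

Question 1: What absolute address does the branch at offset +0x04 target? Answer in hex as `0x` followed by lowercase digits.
[04] 00 4c → 0x4c00
  op=0x4c00>>10=0x13 ⇒ bne (J)
  [9:0] imm=0 = #0
  target = base 0x411e + off 0x04 + 2 + imm 0 = 0x4124

0x4124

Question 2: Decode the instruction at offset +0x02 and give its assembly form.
off 0x02: read 70 5a as little → 0x5a70
  opcode bits[15:10]=0x16: minus/RR
  rd@[9:7]=0x4 ⇒ $4
  rs@[6:4]=0x7 ⇒ $7

minus $4, $7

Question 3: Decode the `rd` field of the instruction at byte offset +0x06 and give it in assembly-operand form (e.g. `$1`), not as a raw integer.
off 0x06: read 00 af as little → 0xaf00
  top 6b → 0x2b → psh [R]
  [9:7] rd=6 = $6

$6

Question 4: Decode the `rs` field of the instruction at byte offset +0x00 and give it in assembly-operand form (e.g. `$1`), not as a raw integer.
@+00  little-endian(50 f5) = 0xf550
  top 6b → 0x3d → shr [RR]
  rd@[9:7]=0x2 ⇒ $2
  rs@[6:4]=0x5 ⇒ $5

$5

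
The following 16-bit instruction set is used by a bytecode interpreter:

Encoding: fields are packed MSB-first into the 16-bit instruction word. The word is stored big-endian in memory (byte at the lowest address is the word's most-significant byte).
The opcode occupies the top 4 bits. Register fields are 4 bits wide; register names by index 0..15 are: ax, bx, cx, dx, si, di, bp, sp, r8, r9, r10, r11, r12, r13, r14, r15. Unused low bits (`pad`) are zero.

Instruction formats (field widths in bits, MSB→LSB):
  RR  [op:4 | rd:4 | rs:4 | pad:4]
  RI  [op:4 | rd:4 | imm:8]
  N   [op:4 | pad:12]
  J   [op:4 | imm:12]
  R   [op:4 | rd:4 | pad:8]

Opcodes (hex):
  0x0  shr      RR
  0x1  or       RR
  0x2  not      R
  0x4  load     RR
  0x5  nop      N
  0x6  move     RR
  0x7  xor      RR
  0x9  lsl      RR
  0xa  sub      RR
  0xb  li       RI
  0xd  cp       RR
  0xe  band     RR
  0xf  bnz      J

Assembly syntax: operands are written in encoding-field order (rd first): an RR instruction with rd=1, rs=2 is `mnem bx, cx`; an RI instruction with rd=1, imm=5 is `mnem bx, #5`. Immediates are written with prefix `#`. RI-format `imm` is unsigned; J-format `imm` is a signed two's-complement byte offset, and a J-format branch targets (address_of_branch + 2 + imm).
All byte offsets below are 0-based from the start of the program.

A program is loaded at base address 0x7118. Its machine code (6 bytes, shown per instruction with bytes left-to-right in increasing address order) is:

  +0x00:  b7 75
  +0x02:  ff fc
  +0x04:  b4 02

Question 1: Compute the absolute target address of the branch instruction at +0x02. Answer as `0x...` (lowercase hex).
0x7118

@+02  big-endian(ff fc) = 0xfffc
  top 4b → 0xf → bnz [J]
  [11:0] imm=4092 (s12→-4) = #-4
  target = base 0x7118 + off 0x02 + 2 + imm -4 = 0x7118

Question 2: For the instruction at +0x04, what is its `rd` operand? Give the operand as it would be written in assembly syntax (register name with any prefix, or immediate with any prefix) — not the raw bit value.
si

[04] b4 02 → 0xb402
  top 4b → 0xb → li [RI]
  rd: (w>>8)&0xf=0x4 → si
  imm: (w>>0)&0xff=0x2 → #2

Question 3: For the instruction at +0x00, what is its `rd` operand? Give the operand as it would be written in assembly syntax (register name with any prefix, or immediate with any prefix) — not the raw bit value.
off 0x00: read b7 75 as big → 0xb775
  op=0xb775>>12=0xb ⇒ li (RI)
  rd@[11:8]=0x7 ⇒ sp
  imm@[7:0]=0x75 ⇒ #117

sp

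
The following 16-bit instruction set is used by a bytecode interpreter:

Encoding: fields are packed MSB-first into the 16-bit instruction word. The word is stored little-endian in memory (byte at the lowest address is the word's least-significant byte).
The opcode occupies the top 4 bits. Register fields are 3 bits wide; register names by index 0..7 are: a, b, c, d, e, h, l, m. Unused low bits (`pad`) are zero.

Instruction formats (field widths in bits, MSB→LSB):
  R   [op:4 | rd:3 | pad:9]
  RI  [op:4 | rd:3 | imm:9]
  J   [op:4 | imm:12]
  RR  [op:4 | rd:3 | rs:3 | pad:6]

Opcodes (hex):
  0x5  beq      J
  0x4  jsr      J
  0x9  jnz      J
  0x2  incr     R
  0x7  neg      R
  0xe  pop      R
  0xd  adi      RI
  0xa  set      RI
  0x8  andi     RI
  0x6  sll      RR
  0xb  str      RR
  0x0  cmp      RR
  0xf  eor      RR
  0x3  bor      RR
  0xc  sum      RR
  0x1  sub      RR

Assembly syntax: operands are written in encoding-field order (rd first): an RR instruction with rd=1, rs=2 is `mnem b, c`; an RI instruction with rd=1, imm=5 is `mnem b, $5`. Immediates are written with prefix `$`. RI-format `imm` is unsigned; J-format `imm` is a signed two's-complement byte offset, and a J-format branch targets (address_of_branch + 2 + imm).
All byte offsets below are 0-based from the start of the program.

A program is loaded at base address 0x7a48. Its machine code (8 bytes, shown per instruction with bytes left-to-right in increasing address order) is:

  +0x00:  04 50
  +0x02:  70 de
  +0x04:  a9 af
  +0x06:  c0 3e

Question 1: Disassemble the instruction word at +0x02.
adi m, $112

off 0x02: read 70 de as little → 0xde70
  op=0xde70>>12=0xd ⇒ adi (RI)
  rd: (w>>9)&0x7=0x7 → m
  imm: (w>>0)&0x1ff=0x70 → $112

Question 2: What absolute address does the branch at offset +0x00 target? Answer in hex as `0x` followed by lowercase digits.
0x7a4e

off 0x00: read 04 50 as little → 0x5004
  opcode bits[15:12]=0x5: beq/J
  imm@[11:0]=0x4 ⇒ $4
  target = base 0x7a48 + off 0x00 + 2 + imm 4 = 0x7a4e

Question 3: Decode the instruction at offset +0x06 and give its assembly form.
bor m, d

+0x06: c0 3e ⇒ word 0x3ec0 (little)
  opcode bits[15:12]=0x3: bor/RR
  [11:9] rd=7 = m
  [8:6] rs=3 = d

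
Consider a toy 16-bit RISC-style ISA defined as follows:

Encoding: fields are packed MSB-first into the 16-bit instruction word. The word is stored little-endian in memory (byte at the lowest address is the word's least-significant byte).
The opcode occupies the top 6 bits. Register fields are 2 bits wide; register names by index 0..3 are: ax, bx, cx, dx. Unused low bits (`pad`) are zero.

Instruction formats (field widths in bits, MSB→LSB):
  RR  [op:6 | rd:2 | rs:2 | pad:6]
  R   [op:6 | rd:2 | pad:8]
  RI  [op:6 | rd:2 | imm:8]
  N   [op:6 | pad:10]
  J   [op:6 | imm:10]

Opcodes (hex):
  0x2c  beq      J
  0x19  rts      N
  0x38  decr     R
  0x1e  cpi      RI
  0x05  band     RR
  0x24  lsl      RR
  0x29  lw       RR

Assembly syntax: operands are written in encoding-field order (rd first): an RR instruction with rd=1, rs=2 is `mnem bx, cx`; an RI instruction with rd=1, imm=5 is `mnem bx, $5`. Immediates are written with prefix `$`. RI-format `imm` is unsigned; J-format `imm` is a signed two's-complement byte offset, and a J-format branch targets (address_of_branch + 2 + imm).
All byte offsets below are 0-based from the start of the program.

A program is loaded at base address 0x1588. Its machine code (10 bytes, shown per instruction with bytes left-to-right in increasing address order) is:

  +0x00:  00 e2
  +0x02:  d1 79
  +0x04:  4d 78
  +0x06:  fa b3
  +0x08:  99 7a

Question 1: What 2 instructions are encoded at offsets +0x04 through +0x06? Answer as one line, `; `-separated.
cpi ax, $77; beq $-6

[04] 4d 78 → 0x784d
  top 6b → 0x1e → cpi [RI]
  rd@[9:8]=0x0 ⇒ ax
  imm@[7:0]=0x4d ⇒ $77
[06] fa b3 → 0xb3fa
  top 6b → 0x2c → beq [J]
  imm@[9:0]=0x3fa (s10→-6) ⇒ $-6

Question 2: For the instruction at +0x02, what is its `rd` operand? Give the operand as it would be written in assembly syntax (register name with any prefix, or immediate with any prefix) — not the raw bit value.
bx

off 0x02: read d1 79 as little → 0x79d1
  op=0x79d1>>10=0x1e ⇒ cpi (RI)
  [9:8] rd=1 = bx
  [7:0] imm=209 = $209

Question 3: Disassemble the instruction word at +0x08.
cpi cx, $153

[08] 99 7a → 0x7a99
  opcode bits[15:10]=0x1e: cpi/RI
  [9:8] rd=2 = cx
  [7:0] imm=153 = $153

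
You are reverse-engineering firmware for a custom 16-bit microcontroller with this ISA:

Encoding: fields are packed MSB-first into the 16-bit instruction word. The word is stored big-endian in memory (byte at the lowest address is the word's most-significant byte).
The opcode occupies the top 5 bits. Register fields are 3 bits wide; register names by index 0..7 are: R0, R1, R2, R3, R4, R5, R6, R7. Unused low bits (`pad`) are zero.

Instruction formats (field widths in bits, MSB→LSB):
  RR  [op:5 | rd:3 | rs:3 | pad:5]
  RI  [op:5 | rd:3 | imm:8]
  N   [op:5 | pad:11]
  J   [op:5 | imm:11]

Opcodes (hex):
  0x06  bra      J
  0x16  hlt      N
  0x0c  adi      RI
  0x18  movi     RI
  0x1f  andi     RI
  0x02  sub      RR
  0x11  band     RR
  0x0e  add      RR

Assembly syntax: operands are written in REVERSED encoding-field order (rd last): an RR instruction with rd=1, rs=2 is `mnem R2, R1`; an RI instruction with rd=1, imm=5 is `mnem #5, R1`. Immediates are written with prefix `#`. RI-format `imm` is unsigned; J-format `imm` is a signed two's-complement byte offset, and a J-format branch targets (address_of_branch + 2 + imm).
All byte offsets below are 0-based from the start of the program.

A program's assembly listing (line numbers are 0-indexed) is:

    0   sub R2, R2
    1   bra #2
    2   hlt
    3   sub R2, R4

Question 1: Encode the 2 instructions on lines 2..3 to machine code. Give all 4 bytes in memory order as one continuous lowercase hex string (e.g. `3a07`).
b0001440

L2: hlt op=0x16:5|pad=0:11 ⇒ 0xb000 ⇒ big b0 00
L3: sub op=0x2:5|rd=4:3|rs=2:3|pad=0:5 ⇒ 0x1440 ⇒ big 14 40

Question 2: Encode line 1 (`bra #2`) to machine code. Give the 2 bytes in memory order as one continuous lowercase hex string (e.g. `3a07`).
line 1 (bra): pack op=0x6:5|imm=2:11 = 0x3002; big→ 30 02

3002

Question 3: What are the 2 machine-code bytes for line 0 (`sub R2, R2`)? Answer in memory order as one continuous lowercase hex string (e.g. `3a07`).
line 0 (sub): pack op=0x2:5|rd=2:3|rs=2:3|pad=0:5 = 0x1240; big→ 12 40

1240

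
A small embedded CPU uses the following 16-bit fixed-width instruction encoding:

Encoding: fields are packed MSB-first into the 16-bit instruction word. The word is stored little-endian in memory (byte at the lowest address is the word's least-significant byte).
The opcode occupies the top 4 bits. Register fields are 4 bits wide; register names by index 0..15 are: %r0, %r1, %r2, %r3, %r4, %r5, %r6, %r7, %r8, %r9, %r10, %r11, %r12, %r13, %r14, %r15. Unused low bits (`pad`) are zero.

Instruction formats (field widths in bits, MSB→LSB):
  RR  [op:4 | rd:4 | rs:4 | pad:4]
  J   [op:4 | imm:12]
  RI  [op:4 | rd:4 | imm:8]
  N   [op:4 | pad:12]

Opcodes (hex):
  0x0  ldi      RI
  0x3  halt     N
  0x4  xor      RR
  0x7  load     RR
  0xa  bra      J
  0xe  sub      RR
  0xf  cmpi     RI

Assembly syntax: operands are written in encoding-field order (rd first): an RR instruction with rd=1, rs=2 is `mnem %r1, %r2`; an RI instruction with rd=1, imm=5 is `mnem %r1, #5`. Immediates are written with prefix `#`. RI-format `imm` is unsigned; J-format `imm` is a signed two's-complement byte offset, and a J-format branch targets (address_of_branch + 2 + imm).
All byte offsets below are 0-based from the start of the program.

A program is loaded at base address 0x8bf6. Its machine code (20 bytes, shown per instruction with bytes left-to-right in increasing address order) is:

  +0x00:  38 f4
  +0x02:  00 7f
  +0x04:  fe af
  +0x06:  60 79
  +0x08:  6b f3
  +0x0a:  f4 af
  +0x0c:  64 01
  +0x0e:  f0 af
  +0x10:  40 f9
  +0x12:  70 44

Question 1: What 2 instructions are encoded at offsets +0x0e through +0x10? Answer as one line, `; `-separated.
bra #-16; cmpi %r9, #64

+0x0e: f0 af ⇒ word 0xaff0 (little)
  opcode bits[15:12]=0xa: bra/J
  imm@[11:0]=0xff0 (s12→-16) ⇒ #-16
+0x10: 40 f9 ⇒ word 0xf940 (little)
  opcode bits[15:12]=0xf: cmpi/RI
  rd@[11:8]=0x9 ⇒ %r9
  imm@[7:0]=0x40 ⇒ #64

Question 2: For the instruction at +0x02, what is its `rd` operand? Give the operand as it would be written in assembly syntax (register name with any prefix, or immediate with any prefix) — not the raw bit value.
off 0x02: read 00 7f as little → 0x7f00
  top 4b → 0x7 → load [RR]
  rd@[11:8]=0xf ⇒ %r15
  rs@[7:4]=0x0 ⇒ %r0

%r15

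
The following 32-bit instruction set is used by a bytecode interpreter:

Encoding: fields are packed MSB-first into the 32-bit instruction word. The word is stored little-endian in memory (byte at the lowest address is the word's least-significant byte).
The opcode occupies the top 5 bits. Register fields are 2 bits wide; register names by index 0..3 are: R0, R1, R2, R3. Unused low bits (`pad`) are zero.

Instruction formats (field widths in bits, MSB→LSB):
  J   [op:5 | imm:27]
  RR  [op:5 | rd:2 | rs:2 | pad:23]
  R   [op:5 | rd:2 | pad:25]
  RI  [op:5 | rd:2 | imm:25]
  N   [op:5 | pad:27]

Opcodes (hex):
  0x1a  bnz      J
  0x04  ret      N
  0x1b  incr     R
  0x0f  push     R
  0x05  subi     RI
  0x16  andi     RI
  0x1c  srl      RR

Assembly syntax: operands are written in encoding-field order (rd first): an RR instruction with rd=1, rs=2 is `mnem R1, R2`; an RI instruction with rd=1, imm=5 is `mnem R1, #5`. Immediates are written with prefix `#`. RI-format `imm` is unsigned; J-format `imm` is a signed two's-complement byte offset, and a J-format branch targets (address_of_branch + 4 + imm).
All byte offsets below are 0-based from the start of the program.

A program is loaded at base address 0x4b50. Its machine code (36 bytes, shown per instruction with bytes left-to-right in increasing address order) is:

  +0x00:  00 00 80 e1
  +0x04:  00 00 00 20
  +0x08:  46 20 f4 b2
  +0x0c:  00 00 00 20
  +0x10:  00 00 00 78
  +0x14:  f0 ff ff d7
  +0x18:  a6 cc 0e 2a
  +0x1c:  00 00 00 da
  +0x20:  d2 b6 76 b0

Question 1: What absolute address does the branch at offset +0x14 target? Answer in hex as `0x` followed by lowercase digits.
off 0x14: read f0 ff ff d7 as little → 0xd7fffff0
  top 5b → 0x1a → bnz [J]
  imm: (w>>0)&0x7ffffff=0x7fffff0 (s27→-16) → #-16
  target = base 0x4b50 + off 0x14 + 4 + imm -16 = 0x4b58

0x4b58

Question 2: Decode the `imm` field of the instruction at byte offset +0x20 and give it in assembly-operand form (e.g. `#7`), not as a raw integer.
+0x20: d2 b6 76 b0 ⇒ word 0xb076b6d2 (little)
  top 5b → 0x16 → andi [RI]
  rd: (w>>25)&0x3=0x0 → R0
  imm: (w>>0)&0x1ffffff=0x76b6d2 → #7780050

#7780050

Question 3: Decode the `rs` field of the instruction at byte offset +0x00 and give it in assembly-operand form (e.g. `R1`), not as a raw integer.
off 0x00: read 00 00 80 e1 as little → 0xe1800000
  opcode bits[31:27]=0x1c: srl/RR
  [26:25] rd=0 = R0
  [24:23] rs=3 = R3

R3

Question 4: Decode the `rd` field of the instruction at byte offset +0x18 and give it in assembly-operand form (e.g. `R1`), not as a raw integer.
off 0x18: read a6 cc 0e 2a as little → 0x2a0ecca6
  top 5b → 0x5 → subi [RI]
  rd@[26:25]=0x1 ⇒ R1
  imm@[24:0]=0xecca6 ⇒ #969894

R1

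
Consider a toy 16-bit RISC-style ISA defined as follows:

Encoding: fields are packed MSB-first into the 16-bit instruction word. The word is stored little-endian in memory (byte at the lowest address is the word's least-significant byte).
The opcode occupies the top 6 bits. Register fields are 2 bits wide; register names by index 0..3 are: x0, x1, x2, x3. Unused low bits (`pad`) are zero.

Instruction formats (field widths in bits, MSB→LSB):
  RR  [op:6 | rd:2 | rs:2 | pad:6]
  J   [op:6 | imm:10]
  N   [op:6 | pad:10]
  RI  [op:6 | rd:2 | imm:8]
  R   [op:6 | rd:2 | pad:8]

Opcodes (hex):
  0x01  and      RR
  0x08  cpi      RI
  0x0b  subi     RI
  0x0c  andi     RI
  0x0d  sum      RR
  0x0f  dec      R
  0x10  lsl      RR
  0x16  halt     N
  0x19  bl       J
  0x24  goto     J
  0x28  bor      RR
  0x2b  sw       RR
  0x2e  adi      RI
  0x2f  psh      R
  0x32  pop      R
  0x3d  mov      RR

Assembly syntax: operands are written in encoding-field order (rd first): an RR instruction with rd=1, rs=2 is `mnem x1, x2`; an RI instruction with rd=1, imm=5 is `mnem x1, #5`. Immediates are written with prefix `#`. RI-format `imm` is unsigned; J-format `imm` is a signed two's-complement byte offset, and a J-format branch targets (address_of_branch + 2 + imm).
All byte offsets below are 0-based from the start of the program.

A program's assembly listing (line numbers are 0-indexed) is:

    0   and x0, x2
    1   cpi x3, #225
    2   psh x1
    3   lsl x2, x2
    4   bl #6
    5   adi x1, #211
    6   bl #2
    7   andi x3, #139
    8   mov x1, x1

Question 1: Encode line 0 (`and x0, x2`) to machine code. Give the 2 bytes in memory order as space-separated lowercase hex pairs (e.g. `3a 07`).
line 0 (and): pack op=0x1:6|rd=0:2|rs=2:2|pad=0:6 = 0x0480; little→ 80 04

80 04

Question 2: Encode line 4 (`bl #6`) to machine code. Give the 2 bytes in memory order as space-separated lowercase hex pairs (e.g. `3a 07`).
06 64

line 4 (bl): pack op=0x19:6|imm=6:10 = 0x6406; little→ 06 64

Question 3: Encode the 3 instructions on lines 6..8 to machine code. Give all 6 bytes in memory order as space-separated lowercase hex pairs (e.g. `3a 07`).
line 6 (bl): pack op=0x19:6|imm=2:10 = 0x6402; little→ 02 64
line 7 (andi): pack op=0xc:6|rd=3:2|imm=139:8 = 0x338b; little→ 8b 33
line 8 (mov): pack op=0x3d:6|rd=1:2|rs=1:2|pad=0:6 = 0xf540; little→ 40 f5

02 64 8b 33 40 f5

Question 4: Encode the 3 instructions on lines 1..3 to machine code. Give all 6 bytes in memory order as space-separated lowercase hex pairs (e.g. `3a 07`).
L1: cpi op=0x8:6|rd=3:2|imm=225:8 ⇒ 0x23e1 ⇒ little e1 23
L2: psh op=0x2f:6|rd=1:2|pad=0:8 ⇒ 0xbd00 ⇒ little 00 bd
L3: lsl op=0x10:6|rd=2:2|rs=2:2|pad=0:6 ⇒ 0x4280 ⇒ little 80 42

e1 23 00 bd 80 42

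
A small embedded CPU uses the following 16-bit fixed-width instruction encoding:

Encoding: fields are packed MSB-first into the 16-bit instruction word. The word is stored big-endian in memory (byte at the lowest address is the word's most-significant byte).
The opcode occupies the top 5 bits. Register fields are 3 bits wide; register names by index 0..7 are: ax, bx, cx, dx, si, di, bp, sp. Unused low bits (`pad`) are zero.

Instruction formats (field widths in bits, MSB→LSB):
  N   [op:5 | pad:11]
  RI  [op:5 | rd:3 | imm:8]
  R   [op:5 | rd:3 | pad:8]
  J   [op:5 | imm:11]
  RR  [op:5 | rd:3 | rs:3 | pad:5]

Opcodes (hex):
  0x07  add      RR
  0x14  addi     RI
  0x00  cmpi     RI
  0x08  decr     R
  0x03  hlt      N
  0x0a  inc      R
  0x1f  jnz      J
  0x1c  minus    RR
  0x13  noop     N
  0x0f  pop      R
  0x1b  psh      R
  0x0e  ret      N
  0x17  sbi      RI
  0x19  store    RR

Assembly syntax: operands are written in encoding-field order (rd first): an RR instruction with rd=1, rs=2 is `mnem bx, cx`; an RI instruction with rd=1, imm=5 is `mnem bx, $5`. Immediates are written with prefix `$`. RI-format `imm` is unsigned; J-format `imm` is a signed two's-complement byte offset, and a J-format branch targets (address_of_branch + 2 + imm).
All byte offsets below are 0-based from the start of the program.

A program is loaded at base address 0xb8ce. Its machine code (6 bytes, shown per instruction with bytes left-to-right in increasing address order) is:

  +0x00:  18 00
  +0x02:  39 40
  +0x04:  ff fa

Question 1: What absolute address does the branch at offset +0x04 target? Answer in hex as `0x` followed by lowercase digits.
0xb8ce

+0x04: ff fa ⇒ word 0xfffa (big)
  opcode bits[15:11]=0x1f: jnz/J
  imm: (w>>0)&0x7ff=0x7fa (s11→-6) → $-6
  target = base 0xb8ce + off 0x04 + 2 + imm -6 = 0xb8ce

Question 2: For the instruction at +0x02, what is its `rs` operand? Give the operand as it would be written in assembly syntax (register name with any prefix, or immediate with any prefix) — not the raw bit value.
@+02  big-endian(39 40) = 0x3940
  opcode bits[15:11]=0x7: add/RR
  rd@[10:8]=0x1 ⇒ bx
  rs@[7:5]=0x2 ⇒ cx

cx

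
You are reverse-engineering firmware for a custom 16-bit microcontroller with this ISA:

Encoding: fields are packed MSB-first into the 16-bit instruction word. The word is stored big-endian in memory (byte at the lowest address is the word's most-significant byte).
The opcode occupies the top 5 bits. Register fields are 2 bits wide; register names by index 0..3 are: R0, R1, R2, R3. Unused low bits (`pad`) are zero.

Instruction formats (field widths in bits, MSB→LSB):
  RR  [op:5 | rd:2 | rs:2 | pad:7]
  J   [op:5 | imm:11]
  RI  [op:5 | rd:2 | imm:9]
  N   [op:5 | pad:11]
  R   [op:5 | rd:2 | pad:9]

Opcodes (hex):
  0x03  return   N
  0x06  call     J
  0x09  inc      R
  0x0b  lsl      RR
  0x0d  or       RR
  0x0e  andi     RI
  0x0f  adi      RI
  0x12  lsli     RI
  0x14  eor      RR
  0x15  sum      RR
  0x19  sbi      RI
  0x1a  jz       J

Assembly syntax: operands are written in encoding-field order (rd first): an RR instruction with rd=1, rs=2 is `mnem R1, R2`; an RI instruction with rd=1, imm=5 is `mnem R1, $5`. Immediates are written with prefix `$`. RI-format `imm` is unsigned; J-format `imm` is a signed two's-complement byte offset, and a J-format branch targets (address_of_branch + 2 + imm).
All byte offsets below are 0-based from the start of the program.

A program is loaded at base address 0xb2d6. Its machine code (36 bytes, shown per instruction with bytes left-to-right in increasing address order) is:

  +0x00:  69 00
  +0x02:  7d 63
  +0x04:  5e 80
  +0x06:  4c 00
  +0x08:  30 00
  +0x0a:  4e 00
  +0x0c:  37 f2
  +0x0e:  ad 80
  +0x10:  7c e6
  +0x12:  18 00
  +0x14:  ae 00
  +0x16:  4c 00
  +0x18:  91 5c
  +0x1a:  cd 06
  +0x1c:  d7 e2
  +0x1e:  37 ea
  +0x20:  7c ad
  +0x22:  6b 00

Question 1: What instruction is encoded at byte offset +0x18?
[18] 91 5c → 0x915c
  opcode bits[15:11]=0x12: lsli/RI
  rd@[10:9]=0x0 ⇒ R0
  imm@[8:0]=0x15c ⇒ $348

lsli R0, $348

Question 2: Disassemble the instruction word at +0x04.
[04] 5e 80 → 0x5e80
  opcode bits[15:11]=0xb: lsl/RR
  [10:9] rd=3 = R3
  [8:7] rs=1 = R1

lsl R3, R1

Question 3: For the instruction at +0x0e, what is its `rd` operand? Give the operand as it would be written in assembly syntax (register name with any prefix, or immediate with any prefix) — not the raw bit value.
R2

[0e] ad 80 → 0xad80
  op=0xad80>>11=0x15 ⇒ sum (RR)
  [10:9] rd=2 = R2
  [8:7] rs=3 = R3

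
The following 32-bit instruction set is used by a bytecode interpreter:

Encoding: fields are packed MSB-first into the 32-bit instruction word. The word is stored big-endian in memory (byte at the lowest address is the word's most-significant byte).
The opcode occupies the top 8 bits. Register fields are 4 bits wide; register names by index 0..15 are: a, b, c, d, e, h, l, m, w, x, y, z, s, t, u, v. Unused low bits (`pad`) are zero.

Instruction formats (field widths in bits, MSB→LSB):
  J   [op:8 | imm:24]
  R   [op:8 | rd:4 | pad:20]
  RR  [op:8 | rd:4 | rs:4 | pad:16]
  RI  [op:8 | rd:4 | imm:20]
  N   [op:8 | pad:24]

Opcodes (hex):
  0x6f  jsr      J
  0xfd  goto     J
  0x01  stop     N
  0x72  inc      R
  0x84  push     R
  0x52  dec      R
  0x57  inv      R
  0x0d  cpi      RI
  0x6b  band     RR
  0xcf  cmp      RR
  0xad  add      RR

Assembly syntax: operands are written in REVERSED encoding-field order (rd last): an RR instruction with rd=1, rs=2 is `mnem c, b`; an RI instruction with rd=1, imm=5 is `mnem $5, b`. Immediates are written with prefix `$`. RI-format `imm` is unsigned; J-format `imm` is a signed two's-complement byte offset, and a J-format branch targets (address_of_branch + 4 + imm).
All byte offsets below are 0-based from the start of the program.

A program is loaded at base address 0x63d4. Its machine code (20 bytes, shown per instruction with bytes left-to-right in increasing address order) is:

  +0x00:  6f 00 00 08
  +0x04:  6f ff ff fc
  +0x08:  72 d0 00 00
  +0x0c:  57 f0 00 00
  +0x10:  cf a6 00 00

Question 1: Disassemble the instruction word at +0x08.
inc t

+0x08: 72 d0 00 00 ⇒ word 0x72d00000 (big)
  opcode bits[31:24]=0x72: inc/R
  rd: (w>>20)&0xf=0xd → t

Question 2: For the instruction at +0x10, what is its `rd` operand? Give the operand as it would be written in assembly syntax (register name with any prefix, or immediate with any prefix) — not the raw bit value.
y

@+10  big-endian(cf a6 00 00) = 0xcfa60000
  op=0xcfa60000>>24=0xcf ⇒ cmp (RR)
  rd@[23:20]=0xa ⇒ y
  rs@[19:16]=0x6 ⇒ l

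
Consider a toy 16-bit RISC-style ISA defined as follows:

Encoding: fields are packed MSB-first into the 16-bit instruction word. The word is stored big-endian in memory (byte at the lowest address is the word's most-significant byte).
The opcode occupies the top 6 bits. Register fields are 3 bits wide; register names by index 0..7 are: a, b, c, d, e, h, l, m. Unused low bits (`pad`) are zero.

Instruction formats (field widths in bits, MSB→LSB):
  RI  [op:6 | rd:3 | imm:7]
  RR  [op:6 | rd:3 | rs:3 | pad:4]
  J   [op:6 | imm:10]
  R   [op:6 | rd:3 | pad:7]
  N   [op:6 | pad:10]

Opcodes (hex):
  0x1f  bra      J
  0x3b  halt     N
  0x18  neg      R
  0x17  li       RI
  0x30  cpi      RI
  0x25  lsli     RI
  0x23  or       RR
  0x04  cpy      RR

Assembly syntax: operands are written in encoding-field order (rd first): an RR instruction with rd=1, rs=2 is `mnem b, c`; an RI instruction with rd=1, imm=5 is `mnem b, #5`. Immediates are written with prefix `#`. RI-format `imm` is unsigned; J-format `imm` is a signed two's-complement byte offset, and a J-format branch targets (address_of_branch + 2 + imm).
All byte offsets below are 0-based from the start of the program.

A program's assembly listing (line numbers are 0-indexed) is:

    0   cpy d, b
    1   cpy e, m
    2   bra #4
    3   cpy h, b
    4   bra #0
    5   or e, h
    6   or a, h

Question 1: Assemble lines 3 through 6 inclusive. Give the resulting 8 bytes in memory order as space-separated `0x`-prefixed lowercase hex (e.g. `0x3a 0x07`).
0x12 0x90 0x7c 0x00 0x8e 0x50 0x8c 0x50

L3: cpy op=0x4:6|rd=5:3|rs=1:3|pad=0:4 ⇒ 0x1290 ⇒ big 12 90
L4: bra op=0x1f:6|imm=0:10 ⇒ 0x7c00 ⇒ big 7c 00
L5: or op=0x23:6|rd=4:3|rs=5:3|pad=0:4 ⇒ 0x8e50 ⇒ big 8e 50
L6: or op=0x23:6|rd=0:3|rs=5:3|pad=0:4 ⇒ 0x8c50 ⇒ big 8c 50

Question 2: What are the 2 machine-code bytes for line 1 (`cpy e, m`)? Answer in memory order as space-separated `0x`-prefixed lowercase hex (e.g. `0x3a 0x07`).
line 1 (cpy): pack op=0x4:6|rd=4:3|rs=7:3|pad=0:4 = 0x1270; big→ 12 70

0x12 0x70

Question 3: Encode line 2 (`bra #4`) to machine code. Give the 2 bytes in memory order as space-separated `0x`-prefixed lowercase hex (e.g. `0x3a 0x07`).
line 2 (bra): pack op=0x1f:6|imm=4:10 = 0x7c04; big→ 7c 04

0x7c 0x04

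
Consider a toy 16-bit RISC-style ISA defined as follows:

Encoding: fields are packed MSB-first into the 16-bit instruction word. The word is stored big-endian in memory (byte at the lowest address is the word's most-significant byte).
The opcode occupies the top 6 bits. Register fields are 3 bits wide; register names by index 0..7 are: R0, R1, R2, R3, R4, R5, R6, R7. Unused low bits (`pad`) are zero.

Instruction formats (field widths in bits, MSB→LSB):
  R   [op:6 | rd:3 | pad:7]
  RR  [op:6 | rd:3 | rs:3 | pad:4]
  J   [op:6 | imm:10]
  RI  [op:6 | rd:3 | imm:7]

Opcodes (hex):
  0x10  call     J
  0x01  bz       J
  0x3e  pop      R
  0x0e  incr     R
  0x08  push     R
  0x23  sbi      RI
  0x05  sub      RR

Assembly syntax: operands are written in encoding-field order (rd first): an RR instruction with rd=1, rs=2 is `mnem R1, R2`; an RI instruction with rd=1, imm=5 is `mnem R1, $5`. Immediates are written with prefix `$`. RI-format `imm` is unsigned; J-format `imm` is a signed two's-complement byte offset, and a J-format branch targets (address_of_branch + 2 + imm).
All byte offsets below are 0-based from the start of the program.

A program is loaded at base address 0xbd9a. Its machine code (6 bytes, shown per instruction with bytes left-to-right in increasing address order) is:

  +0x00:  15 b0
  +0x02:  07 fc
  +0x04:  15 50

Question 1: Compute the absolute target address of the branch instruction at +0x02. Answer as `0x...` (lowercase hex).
+0x02: 07 fc ⇒ word 0x07fc (big)
  op=0x07fc>>10=0x1 ⇒ bz (J)
  [9:0] imm=1020 (s10→-4) = $-4
  target = base 0xbd9a + off 0x02 + 2 + imm -4 = 0xbd9a

0xbd9a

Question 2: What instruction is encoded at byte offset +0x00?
sub R3, R3

@+00  big-endian(15 b0) = 0x15b0
  top 6b → 0x5 → sub [RR]
  rd@[9:7]=0x3 ⇒ R3
  rs@[6:4]=0x3 ⇒ R3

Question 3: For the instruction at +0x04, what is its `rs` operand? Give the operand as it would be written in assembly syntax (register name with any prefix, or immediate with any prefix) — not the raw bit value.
off 0x04: read 15 50 as big → 0x1550
  top 6b → 0x5 → sub [RR]
  rd: (w>>7)&0x7=0x2 → R2
  rs: (w>>4)&0x7=0x5 → R5

R5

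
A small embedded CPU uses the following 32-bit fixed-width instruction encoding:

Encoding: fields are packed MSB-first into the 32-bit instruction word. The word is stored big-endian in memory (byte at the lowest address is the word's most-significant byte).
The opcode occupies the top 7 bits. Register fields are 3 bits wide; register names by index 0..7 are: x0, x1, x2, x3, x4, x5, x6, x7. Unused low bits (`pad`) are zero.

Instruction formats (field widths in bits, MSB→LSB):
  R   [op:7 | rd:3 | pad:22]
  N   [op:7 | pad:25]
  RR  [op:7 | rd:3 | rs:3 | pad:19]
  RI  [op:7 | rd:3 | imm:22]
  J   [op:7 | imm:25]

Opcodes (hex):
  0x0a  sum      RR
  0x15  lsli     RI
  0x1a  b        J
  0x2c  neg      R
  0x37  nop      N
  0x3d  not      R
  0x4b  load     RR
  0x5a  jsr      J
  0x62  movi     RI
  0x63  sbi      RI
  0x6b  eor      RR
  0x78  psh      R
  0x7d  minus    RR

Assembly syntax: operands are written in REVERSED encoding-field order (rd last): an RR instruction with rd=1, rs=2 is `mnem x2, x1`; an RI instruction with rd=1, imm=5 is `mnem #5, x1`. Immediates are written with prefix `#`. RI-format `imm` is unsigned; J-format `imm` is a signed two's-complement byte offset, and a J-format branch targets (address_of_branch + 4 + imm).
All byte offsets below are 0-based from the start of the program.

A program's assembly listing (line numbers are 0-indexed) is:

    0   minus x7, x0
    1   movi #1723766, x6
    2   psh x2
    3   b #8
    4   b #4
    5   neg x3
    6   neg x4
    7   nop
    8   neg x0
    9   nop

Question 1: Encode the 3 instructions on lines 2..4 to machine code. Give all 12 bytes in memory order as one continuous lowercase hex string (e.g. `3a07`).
f08000003400000834000004

L2: psh op=0x78:7|rd=2:3|pad=0:22 ⇒ 0xf0800000 ⇒ big f0 80 00 00
L3: b op=0x1a:7|imm=8:25 ⇒ 0x34000008 ⇒ big 34 00 00 08
L4: b op=0x1a:7|imm=4:25 ⇒ 0x34000004 ⇒ big 34 00 00 04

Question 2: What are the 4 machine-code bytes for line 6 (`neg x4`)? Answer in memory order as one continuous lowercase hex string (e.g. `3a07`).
59000000

6. neg fields op=0x2c:7|rd=4:3|pad=0:22 → word 59000000h → 59 00 00 00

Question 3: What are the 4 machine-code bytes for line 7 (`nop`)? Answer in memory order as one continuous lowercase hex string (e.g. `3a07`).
line 7 (nop): pack op=0x37:7|pad=0:25 = 0x6e000000; big→ 6e 00 00 00

6e000000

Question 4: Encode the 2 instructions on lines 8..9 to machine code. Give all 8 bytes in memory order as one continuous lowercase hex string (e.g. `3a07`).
8. neg fields op=0x2c:7|rd=0:3|pad=0:22 → word 58000000h → 58 00 00 00
9. nop fields op=0x37:7|pad=0:25 → word 6e000000h → 6e 00 00 00

580000006e000000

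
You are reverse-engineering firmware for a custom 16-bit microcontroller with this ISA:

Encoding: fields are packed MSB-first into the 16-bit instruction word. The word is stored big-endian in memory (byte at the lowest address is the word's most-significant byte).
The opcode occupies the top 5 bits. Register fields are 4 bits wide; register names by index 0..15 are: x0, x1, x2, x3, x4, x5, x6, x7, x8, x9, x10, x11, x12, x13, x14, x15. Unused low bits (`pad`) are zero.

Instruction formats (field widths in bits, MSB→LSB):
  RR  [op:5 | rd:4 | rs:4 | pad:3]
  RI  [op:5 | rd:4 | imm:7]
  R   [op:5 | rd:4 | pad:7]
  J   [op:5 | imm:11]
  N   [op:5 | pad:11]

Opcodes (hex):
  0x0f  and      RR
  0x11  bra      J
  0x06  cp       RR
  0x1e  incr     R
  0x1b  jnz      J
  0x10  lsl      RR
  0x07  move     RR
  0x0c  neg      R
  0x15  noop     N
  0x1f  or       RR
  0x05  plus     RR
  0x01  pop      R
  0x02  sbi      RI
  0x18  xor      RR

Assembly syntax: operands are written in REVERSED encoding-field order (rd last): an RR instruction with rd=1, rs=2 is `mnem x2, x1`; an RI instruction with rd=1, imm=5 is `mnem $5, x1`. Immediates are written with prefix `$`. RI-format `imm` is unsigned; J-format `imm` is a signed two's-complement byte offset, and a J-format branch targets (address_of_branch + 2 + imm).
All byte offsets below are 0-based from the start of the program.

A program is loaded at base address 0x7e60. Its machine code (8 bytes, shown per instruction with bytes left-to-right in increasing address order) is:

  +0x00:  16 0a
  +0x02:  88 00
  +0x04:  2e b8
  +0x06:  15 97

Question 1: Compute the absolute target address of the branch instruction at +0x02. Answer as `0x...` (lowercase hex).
0x7e64

off 0x02: read 88 00 as big → 0x8800
  top 5b → 0x11 → bra [J]
  imm: (w>>0)&0x7ff=0x0 → $0
  target = base 0x7e60 + off 0x02 + 2 + imm 0 = 0x7e64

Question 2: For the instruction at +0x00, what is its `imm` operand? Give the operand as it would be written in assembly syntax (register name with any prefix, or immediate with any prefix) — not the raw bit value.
+0x00: 16 0a ⇒ word 0x160a (big)
  top 5b → 0x2 → sbi [RI]
  rd@[10:7]=0xc ⇒ x12
  imm@[6:0]=0xa ⇒ $10

$10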